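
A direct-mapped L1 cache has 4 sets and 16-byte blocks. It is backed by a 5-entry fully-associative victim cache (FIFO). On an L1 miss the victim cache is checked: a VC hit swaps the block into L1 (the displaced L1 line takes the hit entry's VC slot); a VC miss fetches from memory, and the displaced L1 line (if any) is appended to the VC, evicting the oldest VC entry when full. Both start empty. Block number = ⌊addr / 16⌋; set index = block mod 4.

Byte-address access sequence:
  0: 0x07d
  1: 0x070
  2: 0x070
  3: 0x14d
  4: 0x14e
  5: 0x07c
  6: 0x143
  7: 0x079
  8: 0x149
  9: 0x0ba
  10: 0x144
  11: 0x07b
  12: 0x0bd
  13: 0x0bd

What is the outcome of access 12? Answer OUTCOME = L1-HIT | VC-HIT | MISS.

OUTCOME = VC-HIT

#0 0x7d→b7/s3 MISS; vc=[]
#1 0x70→b7/s3 L1-HIT; vc=[]
#2 0x70→b7/s3 L1-HIT; vc=[]
#3 0x14d→b20/s0 MISS; vc=[]
#4 0x14e→b20/s0 L1-HIT; vc=[]
#5 0x7c→b7/s3 L1-HIT; vc=[]
#6 0x143→b20/s0 L1-HIT; vc=[]
#7 0x79→b7/s3 L1-HIT; vc=[]
#8 0x149→b20/s0 L1-HIT; vc=[]
#9 0xba→b11/s3 MISS; vc=[7]
#10 0x144→b20/s0 L1-HIT; vc=[7]
#11 0x7b→b7/s3 VC-HIT; vc=[11]
#12 0xbd→b11/s3 VC-HIT; vc=[7]
#13 0xbd→b11/s3 L1-HIT; vc=[7]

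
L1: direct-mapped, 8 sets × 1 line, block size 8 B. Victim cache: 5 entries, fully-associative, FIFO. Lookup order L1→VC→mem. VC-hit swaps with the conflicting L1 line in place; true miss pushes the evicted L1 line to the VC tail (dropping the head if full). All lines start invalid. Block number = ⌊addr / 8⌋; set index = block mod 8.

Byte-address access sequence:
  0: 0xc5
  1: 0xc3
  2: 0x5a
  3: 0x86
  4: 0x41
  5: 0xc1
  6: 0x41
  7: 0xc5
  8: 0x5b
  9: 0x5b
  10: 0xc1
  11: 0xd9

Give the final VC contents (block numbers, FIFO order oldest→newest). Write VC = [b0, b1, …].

  [0] addr=0xc5 blk=24 s=0: MISS | VC []
  [1] addr=0xc3 blk=24 s=0: L1-HIT | VC []
  [2] addr=0x5a blk=11 s=3: MISS | VC []
  [3] addr=0x86 blk=16 s=0: MISS | VC [24]
  [4] addr=0x41 blk=8 s=0: MISS | VC [24, 16]
  [5] addr=0xc1 blk=24 s=0: VC-HIT | VC [8, 16]
  [6] addr=0x41 blk=8 s=0: VC-HIT | VC [24, 16]
  [7] addr=0xc5 blk=24 s=0: VC-HIT | VC [8, 16]
  [8] addr=0x5b blk=11 s=3: L1-HIT | VC [8, 16]
  [9] addr=0x5b blk=11 s=3: L1-HIT | VC [8, 16]
  [10] addr=0xc1 blk=24 s=0: L1-HIT | VC [8, 16]
  [11] addr=0xd9 blk=27 s=3: MISS | VC [8, 16, 11]

VC = [8, 16, 11]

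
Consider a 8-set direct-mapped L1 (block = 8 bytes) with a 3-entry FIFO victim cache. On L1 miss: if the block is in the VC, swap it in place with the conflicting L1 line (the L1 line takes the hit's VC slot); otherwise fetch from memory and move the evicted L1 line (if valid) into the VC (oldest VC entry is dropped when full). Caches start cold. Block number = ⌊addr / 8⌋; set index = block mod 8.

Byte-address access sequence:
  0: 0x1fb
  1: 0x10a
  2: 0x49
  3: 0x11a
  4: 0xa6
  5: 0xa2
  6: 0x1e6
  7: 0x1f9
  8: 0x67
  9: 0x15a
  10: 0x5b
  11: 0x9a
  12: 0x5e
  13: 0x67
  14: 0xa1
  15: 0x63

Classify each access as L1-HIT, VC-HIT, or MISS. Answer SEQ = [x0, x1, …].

  [0] addr=0x1fb blk=63 s=7: MISS | VC []
  [1] addr=0x10a blk=33 s=1: MISS | VC []
  [2] addr=0x49 blk=9 s=1: MISS | VC [33]
  [3] addr=0x11a blk=35 s=3: MISS | VC [33]
  [4] addr=0xa6 blk=20 s=4: MISS | VC [33]
  [5] addr=0xa2 blk=20 s=4: L1-HIT | VC [33]
  [6] addr=0x1e6 blk=60 s=4: MISS | VC [33, 20]
  [7] addr=0x1f9 blk=63 s=7: L1-HIT | VC [33, 20]
  [8] addr=0x67 blk=12 s=4: MISS | VC [33, 20, 60]
  [9] addr=0x15a blk=43 s=3: MISS | VC [20, 60, 35]
  [10] addr=0x5b blk=11 s=3: MISS | VC [60, 35, 43]
  [11] addr=0x9a blk=19 s=3: MISS | VC [35, 43, 11]
  [12] addr=0x5e blk=11 s=3: VC-HIT | VC [35, 43, 19]
  [13] addr=0x67 blk=12 s=4: L1-HIT | VC [35, 43, 19]
  [14] addr=0xa1 blk=20 s=4: MISS | VC [43, 19, 12]
  [15] addr=0x63 blk=12 s=4: VC-HIT | VC [43, 19, 20]

SEQ = [MISS, MISS, MISS, MISS, MISS, L1-HIT, MISS, L1-HIT, MISS, MISS, MISS, MISS, VC-HIT, L1-HIT, MISS, VC-HIT]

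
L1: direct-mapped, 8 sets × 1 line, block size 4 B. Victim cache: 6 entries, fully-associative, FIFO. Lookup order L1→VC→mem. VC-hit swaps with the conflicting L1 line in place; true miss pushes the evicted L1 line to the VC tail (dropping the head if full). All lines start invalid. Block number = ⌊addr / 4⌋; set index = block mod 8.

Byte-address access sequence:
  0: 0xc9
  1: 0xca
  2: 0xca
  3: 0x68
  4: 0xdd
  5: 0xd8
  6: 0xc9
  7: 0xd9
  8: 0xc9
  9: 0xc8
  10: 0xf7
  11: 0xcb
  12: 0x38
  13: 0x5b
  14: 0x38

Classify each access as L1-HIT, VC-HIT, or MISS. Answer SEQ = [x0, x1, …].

  [0] addr=0xc9 blk=50 s=2: MISS | VC []
  [1] addr=0xca blk=50 s=2: L1-HIT | VC []
  [2] addr=0xca blk=50 s=2: L1-HIT | VC []
  [3] addr=0x68 blk=26 s=2: MISS | VC [50]
  [4] addr=0xdd blk=55 s=7: MISS | VC [50]
  [5] addr=0xd8 blk=54 s=6: MISS | VC [50]
  [6] addr=0xc9 blk=50 s=2: VC-HIT | VC [26]
  [7] addr=0xd9 blk=54 s=6: L1-HIT | VC [26]
  [8] addr=0xc9 blk=50 s=2: L1-HIT | VC [26]
  [9] addr=0xc8 blk=50 s=2: L1-HIT | VC [26]
  [10] addr=0xf7 blk=61 s=5: MISS | VC [26]
  [11] addr=0xcb blk=50 s=2: L1-HIT | VC [26]
  [12] addr=0x38 blk=14 s=6: MISS | VC [26, 54]
  [13] addr=0x5b blk=22 s=6: MISS | VC [26, 54, 14]
  [14] addr=0x38 blk=14 s=6: VC-HIT | VC [26, 54, 22]

SEQ = [MISS, L1-HIT, L1-HIT, MISS, MISS, MISS, VC-HIT, L1-HIT, L1-HIT, L1-HIT, MISS, L1-HIT, MISS, MISS, VC-HIT]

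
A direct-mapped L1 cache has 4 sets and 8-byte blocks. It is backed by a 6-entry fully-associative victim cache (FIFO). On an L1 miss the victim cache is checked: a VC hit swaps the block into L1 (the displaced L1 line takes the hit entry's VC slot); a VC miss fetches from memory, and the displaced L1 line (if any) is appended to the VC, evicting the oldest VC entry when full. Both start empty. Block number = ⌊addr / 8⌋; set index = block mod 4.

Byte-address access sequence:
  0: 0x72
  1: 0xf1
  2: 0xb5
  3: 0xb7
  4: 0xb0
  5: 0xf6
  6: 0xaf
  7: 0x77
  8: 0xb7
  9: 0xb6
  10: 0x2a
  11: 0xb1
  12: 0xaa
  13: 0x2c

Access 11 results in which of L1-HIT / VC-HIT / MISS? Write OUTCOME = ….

OUTCOME = L1-HIT

  [0] addr=0x72 blk=14 s=2: MISS | VC []
  [1] addr=0xf1 blk=30 s=2: MISS | VC [14]
  [2] addr=0xb5 blk=22 s=2: MISS | VC [14, 30]
  [3] addr=0xb7 blk=22 s=2: L1-HIT | VC [14, 30]
  [4] addr=0xb0 blk=22 s=2: L1-HIT | VC [14, 30]
  [5] addr=0xf6 blk=30 s=2: VC-HIT | VC [14, 22]
  [6] addr=0xaf blk=21 s=1: MISS | VC [14, 22]
  [7] addr=0x77 blk=14 s=2: VC-HIT | VC [30, 22]
  [8] addr=0xb7 blk=22 s=2: VC-HIT | VC [30, 14]
  [9] addr=0xb6 blk=22 s=2: L1-HIT | VC [30, 14]
  [10] addr=0x2a blk=5 s=1: MISS | VC [30, 14, 21]
  [11] addr=0xb1 blk=22 s=2: L1-HIT | VC [30, 14, 21]
  [12] addr=0xaa blk=21 s=1: VC-HIT | VC [30, 14, 5]
  [13] addr=0x2c blk=5 s=1: VC-HIT | VC [30, 14, 21]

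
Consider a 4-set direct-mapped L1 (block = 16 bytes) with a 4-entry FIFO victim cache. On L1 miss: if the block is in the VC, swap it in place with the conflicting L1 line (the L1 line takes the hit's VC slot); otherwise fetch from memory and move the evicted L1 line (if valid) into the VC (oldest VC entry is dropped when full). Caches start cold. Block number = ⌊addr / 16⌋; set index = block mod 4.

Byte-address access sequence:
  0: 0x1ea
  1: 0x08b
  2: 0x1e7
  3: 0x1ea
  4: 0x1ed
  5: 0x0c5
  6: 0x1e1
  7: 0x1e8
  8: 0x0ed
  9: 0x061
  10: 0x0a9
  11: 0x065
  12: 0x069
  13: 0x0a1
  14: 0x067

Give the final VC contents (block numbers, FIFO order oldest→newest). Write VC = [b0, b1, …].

#0 0x1ea→b30/s2 MISS; vc=[]
#1 0x8b→b8/s0 MISS; vc=[]
#2 0x1e7→b30/s2 L1-HIT; vc=[]
#3 0x1ea→b30/s2 L1-HIT; vc=[]
#4 0x1ed→b30/s2 L1-HIT; vc=[]
#5 0xc5→b12/s0 MISS; vc=[8]
#6 0x1e1→b30/s2 L1-HIT; vc=[8]
#7 0x1e8→b30/s2 L1-HIT; vc=[8]
#8 0xed→b14/s2 MISS; vc=[8,30]
#9 0x61→b6/s2 MISS; vc=[8,30,14]
#10 0xa9→b10/s2 MISS; vc=[8,30,14,6]
#11 0x65→b6/s2 VC-HIT; vc=[8,30,14,10]
#12 0x69→b6/s2 L1-HIT; vc=[8,30,14,10]
#13 0xa1→b10/s2 VC-HIT; vc=[8,30,14,6]
#14 0x67→b6/s2 VC-HIT; vc=[8,30,14,10]

VC = [8, 30, 14, 10]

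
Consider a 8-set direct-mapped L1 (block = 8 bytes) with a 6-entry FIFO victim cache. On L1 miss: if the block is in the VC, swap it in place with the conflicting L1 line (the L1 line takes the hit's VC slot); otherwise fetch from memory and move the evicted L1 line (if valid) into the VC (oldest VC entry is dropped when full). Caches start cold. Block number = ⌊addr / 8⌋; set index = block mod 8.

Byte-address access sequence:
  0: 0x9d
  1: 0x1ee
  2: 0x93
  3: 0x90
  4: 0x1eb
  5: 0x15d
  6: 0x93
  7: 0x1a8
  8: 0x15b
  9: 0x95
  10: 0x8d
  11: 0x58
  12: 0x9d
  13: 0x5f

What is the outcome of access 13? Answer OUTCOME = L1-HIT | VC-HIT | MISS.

  [0] addr=0x9d blk=19 s=3: MISS | VC []
  [1] addr=0x1ee blk=61 s=5: MISS | VC []
  [2] addr=0x93 blk=18 s=2: MISS | VC []
  [3] addr=0x90 blk=18 s=2: L1-HIT | VC []
  [4] addr=0x1eb blk=61 s=5: L1-HIT | VC []
  [5] addr=0x15d blk=43 s=3: MISS | VC [19]
  [6] addr=0x93 blk=18 s=2: L1-HIT | VC [19]
  [7] addr=0x1a8 blk=53 s=5: MISS | VC [19, 61]
  [8] addr=0x15b blk=43 s=3: L1-HIT | VC [19, 61]
  [9] addr=0x95 blk=18 s=2: L1-HIT | VC [19, 61]
  [10] addr=0x8d blk=17 s=1: MISS | VC [19, 61]
  [11] addr=0x58 blk=11 s=3: MISS | VC [19, 61, 43]
  [12] addr=0x9d blk=19 s=3: VC-HIT | VC [11, 61, 43]
  [13] addr=0x5f blk=11 s=3: VC-HIT | VC [19, 61, 43]

OUTCOME = VC-HIT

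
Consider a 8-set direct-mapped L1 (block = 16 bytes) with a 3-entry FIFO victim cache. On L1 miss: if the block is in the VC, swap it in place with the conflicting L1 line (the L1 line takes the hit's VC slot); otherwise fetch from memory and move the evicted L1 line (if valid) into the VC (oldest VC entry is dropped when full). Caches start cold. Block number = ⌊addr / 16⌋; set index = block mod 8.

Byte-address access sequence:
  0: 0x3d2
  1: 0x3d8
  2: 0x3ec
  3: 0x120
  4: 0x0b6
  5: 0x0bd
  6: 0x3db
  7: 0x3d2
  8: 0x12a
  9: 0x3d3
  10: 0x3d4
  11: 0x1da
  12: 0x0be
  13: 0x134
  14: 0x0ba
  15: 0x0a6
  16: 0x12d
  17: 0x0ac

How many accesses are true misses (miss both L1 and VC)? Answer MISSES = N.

#0 0x3d2→b61/s5 MISS; vc=[]
#1 0x3d8→b61/s5 L1-HIT; vc=[]
#2 0x3ec→b62/s6 MISS; vc=[]
#3 0x120→b18/s2 MISS; vc=[]
#4 0xb6→b11/s3 MISS; vc=[]
#5 0xbd→b11/s3 L1-HIT; vc=[]
#6 0x3db→b61/s5 L1-HIT; vc=[]
#7 0x3d2→b61/s5 L1-HIT; vc=[]
#8 0x12a→b18/s2 L1-HIT; vc=[]
#9 0x3d3→b61/s5 L1-HIT; vc=[]
#10 0x3d4→b61/s5 L1-HIT; vc=[]
#11 0x1da→b29/s5 MISS; vc=[61]
#12 0xbe→b11/s3 L1-HIT; vc=[61]
#13 0x134→b19/s3 MISS; vc=[61,11]
#14 0xba→b11/s3 VC-HIT; vc=[61,19]
#15 0xa6→b10/s2 MISS; vc=[61,19,18]
#16 0x12d→b18/s2 VC-HIT; vc=[61,19,10]
#17 0xac→b10/s2 VC-HIT; vc=[61,19,18]

MISSES = 7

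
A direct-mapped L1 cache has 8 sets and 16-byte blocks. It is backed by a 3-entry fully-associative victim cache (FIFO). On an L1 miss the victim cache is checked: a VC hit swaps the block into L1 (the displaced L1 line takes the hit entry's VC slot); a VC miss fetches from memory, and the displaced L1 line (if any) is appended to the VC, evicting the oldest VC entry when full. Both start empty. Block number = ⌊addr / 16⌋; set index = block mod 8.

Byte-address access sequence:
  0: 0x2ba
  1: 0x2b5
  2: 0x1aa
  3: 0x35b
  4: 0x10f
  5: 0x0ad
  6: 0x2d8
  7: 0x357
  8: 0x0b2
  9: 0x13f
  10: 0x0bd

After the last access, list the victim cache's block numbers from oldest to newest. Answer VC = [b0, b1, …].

VC = [45, 43, 19]

0: 0x2ba (blk 43, set 3) → MISS  vc=[]
1: 0x2b5 (blk 43, set 3) → L1-HIT  vc=[]
2: 0x1aa (blk 26, set 2) → MISS  vc=[]
3: 0x35b (blk 53, set 5) → MISS  vc=[]
4: 0x10f (blk 16, set 0) → MISS  vc=[]
5: 0xad (blk 10, set 2) → MISS  vc=[26]
6: 0x2d8 (blk 45, set 5) → MISS  vc=[26, 53]
7: 0x357 (blk 53, set 5) → VC-HIT  vc=[26, 45]
8: 0xb2 (blk 11, set 3) → MISS  vc=[26, 45, 43]
9: 0x13f (blk 19, set 3) → MISS  vc=[45, 43, 11]
10: 0xbd (blk 11, set 3) → VC-HIT  vc=[45, 43, 19]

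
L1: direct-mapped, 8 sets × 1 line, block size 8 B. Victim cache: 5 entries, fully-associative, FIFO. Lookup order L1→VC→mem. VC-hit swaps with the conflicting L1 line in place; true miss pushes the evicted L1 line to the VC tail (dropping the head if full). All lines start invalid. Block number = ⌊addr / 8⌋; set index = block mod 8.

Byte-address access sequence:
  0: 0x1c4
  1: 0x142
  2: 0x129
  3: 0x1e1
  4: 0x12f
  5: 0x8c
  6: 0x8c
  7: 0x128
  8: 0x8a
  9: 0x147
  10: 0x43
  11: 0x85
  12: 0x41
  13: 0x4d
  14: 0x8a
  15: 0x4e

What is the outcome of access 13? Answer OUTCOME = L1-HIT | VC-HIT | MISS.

#0 0x1c4→b56/s0 MISS; vc=[]
#1 0x142→b40/s0 MISS; vc=[56]
#2 0x129→b37/s5 MISS; vc=[56]
#3 0x1e1→b60/s4 MISS; vc=[56]
#4 0x12f→b37/s5 L1-HIT; vc=[56]
#5 0x8c→b17/s1 MISS; vc=[56]
#6 0x8c→b17/s1 L1-HIT; vc=[56]
#7 0x128→b37/s5 L1-HIT; vc=[56]
#8 0x8a→b17/s1 L1-HIT; vc=[56]
#9 0x147→b40/s0 L1-HIT; vc=[56]
#10 0x43→b8/s0 MISS; vc=[56,40]
#11 0x85→b16/s0 MISS; vc=[56,40,8]
#12 0x41→b8/s0 VC-HIT; vc=[56,40,16]
#13 0x4d→b9/s1 MISS; vc=[56,40,16,17]
#14 0x8a→b17/s1 VC-HIT; vc=[56,40,16,9]
#15 0x4e→b9/s1 VC-HIT; vc=[56,40,16,17]

OUTCOME = MISS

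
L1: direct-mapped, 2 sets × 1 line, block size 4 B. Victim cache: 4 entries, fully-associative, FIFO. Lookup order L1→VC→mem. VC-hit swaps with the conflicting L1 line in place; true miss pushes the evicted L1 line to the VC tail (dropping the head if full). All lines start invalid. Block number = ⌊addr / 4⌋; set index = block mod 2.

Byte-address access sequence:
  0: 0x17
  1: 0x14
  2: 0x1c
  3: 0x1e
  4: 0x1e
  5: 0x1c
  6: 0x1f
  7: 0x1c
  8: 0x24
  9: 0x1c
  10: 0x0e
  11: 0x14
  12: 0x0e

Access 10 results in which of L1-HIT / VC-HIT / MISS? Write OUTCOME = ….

OUTCOME = MISS

#0 0x17→b5/s1 MISS; vc=[]
#1 0x14→b5/s1 L1-HIT; vc=[]
#2 0x1c→b7/s1 MISS; vc=[5]
#3 0x1e→b7/s1 L1-HIT; vc=[5]
#4 0x1e→b7/s1 L1-HIT; vc=[5]
#5 0x1c→b7/s1 L1-HIT; vc=[5]
#6 0x1f→b7/s1 L1-HIT; vc=[5]
#7 0x1c→b7/s1 L1-HIT; vc=[5]
#8 0x24→b9/s1 MISS; vc=[5,7]
#9 0x1c→b7/s1 VC-HIT; vc=[5,9]
#10 0xe→b3/s1 MISS; vc=[5,9,7]
#11 0x14→b5/s1 VC-HIT; vc=[3,9,7]
#12 0xe→b3/s1 VC-HIT; vc=[5,9,7]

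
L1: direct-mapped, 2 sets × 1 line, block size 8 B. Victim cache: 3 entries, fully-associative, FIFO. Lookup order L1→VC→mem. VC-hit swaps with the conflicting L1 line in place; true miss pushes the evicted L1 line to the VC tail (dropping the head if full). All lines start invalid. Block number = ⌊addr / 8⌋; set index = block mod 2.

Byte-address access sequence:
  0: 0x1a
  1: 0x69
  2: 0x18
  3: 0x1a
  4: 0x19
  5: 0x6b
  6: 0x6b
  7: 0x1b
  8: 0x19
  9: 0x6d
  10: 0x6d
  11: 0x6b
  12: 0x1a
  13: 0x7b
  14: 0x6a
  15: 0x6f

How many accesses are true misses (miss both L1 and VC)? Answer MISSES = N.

MISSES = 3

  [0] addr=0x1a blk=3 s=1: MISS | VC []
  [1] addr=0x69 blk=13 s=1: MISS | VC [3]
  [2] addr=0x18 blk=3 s=1: VC-HIT | VC [13]
  [3] addr=0x1a blk=3 s=1: L1-HIT | VC [13]
  [4] addr=0x19 blk=3 s=1: L1-HIT | VC [13]
  [5] addr=0x6b blk=13 s=1: VC-HIT | VC [3]
  [6] addr=0x6b blk=13 s=1: L1-HIT | VC [3]
  [7] addr=0x1b blk=3 s=1: VC-HIT | VC [13]
  [8] addr=0x19 blk=3 s=1: L1-HIT | VC [13]
  [9] addr=0x6d blk=13 s=1: VC-HIT | VC [3]
  [10] addr=0x6d blk=13 s=1: L1-HIT | VC [3]
  [11] addr=0x6b blk=13 s=1: L1-HIT | VC [3]
  [12] addr=0x1a blk=3 s=1: VC-HIT | VC [13]
  [13] addr=0x7b blk=15 s=1: MISS | VC [13, 3]
  [14] addr=0x6a blk=13 s=1: VC-HIT | VC [15, 3]
  [15] addr=0x6f blk=13 s=1: L1-HIT | VC [15, 3]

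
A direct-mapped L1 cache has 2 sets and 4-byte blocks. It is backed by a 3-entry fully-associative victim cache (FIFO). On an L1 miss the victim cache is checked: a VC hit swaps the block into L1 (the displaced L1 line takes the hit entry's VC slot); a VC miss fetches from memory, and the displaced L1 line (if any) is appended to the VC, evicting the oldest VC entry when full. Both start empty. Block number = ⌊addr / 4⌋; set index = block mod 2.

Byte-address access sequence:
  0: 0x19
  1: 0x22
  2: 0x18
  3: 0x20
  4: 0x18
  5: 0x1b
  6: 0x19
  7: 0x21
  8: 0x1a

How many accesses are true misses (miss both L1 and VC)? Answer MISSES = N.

  [0] addr=0x19 blk=6 s=0: MISS | VC []
  [1] addr=0x22 blk=8 s=0: MISS | VC [6]
  [2] addr=0x18 blk=6 s=0: VC-HIT | VC [8]
  [3] addr=0x20 blk=8 s=0: VC-HIT | VC [6]
  [4] addr=0x18 blk=6 s=0: VC-HIT | VC [8]
  [5] addr=0x1b blk=6 s=0: L1-HIT | VC [8]
  [6] addr=0x19 blk=6 s=0: L1-HIT | VC [8]
  [7] addr=0x21 blk=8 s=0: VC-HIT | VC [6]
  [8] addr=0x1a blk=6 s=0: VC-HIT | VC [8]

MISSES = 2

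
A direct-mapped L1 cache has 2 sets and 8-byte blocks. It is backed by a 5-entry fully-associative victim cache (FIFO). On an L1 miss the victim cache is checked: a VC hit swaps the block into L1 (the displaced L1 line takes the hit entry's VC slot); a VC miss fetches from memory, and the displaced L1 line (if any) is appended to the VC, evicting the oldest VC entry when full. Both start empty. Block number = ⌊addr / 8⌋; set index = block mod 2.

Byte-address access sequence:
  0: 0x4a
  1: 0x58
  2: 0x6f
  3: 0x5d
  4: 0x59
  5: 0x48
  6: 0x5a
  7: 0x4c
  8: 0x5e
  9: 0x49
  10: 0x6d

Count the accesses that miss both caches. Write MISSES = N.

MISSES = 3

  [0] addr=0x4a blk=9 s=1: MISS | VC []
  [1] addr=0x58 blk=11 s=1: MISS | VC [9]
  [2] addr=0x6f blk=13 s=1: MISS | VC [9, 11]
  [3] addr=0x5d blk=11 s=1: VC-HIT | VC [9, 13]
  [4] addr=0x59 blk=11 s=1: L1-HIT | VC [9, 13]
  [5] addr=0x48 blk=9 s=1: VC-HIT | VC [11, 13]
  [6] addr=0x5a blk=11 s=1: VC-HIT | VC [9, 13]
  [7] addr=0x4c blk=9 s=1: VC-HIT | VC [11, 13]
  [8] addr=0x5e blk=11 s=1: VC-HIT | VC [9, 13]
  [9] addr=0x49 blk=9 s=1: VC-HIT | VC [11, 13]
  [10] addr=0x6d blk=13 s=1: VC-HIT | VC [11, 9]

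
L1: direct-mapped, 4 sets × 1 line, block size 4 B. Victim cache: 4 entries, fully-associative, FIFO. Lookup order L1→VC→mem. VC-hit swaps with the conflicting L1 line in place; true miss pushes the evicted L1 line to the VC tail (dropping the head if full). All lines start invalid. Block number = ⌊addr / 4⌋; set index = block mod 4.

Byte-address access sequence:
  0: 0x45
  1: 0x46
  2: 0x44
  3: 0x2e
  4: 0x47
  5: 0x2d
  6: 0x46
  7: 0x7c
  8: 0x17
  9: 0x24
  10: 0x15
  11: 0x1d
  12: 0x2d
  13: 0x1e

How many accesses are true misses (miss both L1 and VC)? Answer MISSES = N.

#0 0x45→b17/s1 MISS; vc=[]
#1 0x46→b17/s1 L1-HIT; vc=[]
#2 0x44→b17/s1 L1-HIT; vc=[]
#3 0x2e→b11/s3 MISS; vc=[]
#4 0x47→b17/s1 L1-HIT; vc=[]
#5 0x2d→b11/s3 L1-HIT; vc=[]
#6 0x46→b17/s1 L1-HIT; vc=[]
#7 0x7c→b31/s3 MISS; vc=[11]
#8 0x17→b5/s1 MISS; vc=[11,17]
#9 0x24→b9/s1 MISS; vc=[11,17,5]
#10 0x15→b5/s1 VC-HIT; vc=[11,17,9]
#11 0x1d→b7/s3 MISS; vc=[11,17,9,31]
#12 0x2d→b11/s3 VC-HIT; vc=[7,17,9,31]
#13 0x1e→b7/s3 VC-HIT; vc=[11,17,9,31]

MISSES = 6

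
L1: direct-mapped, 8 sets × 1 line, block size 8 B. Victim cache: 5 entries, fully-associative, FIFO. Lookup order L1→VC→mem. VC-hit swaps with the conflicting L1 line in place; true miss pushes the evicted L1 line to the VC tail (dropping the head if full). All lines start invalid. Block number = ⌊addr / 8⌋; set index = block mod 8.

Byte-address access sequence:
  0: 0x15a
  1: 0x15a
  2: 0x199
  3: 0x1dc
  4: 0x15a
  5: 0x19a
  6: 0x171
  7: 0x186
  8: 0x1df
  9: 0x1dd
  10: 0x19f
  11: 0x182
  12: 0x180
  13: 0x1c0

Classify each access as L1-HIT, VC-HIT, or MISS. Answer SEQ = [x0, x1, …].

0: 0x15a (blk 43, set 3) → MISS  vc=[]
1: 0x15a (blk 43, set 3) → L1-HIT  vc=[]
2: 0x199 (blk 51, set 3) → MISS  vc=[43]
3: 0x1dc (blk 59, set 3) → MISS  vc=[43, 51]
4: 0x15a (blk 43, set 3) → VC-HIT  vc=[59, 51]
5: 0x19a (blk 51, set 3) → VC-HIT  vc=[59, 43]
6: 0x171 (blk 46, set 6) → MISS  vc=[59, 43]
7: 0x186 (blk 48, set 0) → MISS  vc=[59, 43]
8: 0x1df (blk 59, set 3) → VC-HIT  vc=[51, 43]
9: 0x1dd (blk 59, set 3) → L1-HIT  vc=[51, 43]
10: 0x19f (blk 51, set 3) → VC-HIT  vc=[59, 43]
11: 0x182 (blk 48, set 0) → L1-HIT  vc=[59, 43]
12: 0x180 (blk 48, set 0) → L1-HIT  vc=[59, 43]
13: 0x1c0 (blk 56, set 0) → MISS  vc=[59, 43, 48]

SEQ = [MISS, L1-HIT, MISS, MISS, VC-HIT, VC-HIT, MISS, MISS, VC-HIT, L1-HIT, VC-HIT, L1-HIT, L1-HIT, MISS]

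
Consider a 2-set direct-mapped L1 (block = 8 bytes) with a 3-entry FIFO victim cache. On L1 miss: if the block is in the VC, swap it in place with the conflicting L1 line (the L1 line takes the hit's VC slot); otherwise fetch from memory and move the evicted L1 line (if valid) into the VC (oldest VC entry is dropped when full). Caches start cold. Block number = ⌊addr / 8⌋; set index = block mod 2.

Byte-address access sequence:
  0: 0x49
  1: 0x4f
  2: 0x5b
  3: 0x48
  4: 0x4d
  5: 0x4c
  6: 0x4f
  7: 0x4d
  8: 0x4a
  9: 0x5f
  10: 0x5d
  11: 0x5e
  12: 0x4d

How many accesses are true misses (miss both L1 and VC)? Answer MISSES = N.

  [0] addr=0x49 blk=9 s=1: MISS | VC []
  [1] addr=0x4f blk=9 s=1: L1-HIT | VC []
  [2] addr=0x5b blk=11 s=1: MISS | VC [9]
  [3] addr=0x48 blk=9 s=1: VC-HIT | VC [11]
  [4] addr=0x4d blk=9 s=1: L1-HIT | VC [11]
  [5] addr=0x4c blk=9 s=1: L1-HIT | VC [11]
  [6] addr=0x4f blk=9 s=1: L1-HIT | VC [11]
  [7] addr=0x4d blk=9 s=1: L1-HIT | VC [11]
  [8] addr=0x4a blk=9 s=1: L1-HIT | VC [11]
  [9] addr=0x5f blk=11 s=1: VC-HIT | VC [9]
  [10] addr=0x5d blk=11 s=1: L1-HIT | VC [9]
  [11] addr=0x5e blk=11 s=1: L1-HIT | VC [9]
  [12] addr=0x4d blk=9 s=1: VC-HIT | VC [11]

MISSES = 2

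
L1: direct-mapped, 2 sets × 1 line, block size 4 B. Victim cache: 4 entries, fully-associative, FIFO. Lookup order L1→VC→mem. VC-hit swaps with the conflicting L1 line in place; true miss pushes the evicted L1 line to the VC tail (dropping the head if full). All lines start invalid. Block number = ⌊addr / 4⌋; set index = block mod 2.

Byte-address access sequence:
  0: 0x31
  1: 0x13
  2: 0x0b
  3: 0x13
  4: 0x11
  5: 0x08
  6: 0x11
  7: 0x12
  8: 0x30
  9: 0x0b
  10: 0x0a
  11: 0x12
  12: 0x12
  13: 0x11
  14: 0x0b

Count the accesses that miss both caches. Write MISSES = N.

MISSES = 3

0: 0x31 (blk 12, set 0) → MISS  vc=[]
1: 0x13 (blk 4, set 0) → MISS  vc=[12]
2: 0xb (blk 2, set 0) → MISS  vc=[12, 4]
3: 0x13 (blk 4, set 0) → VC-HIT  vc=[12, 2]
4: 0x11 (blk 4, set 0) → L1-HIT  vc=[12, 2]
5: 0x8 (blk 2, set 0) → VC-HIT  vc=[12, 4]
6: 0x11 (blk 4, set 0) → VC-HIT  vc=[12, 2]
7: 0x12 (blk 4, set 0) → L1-HIT  vc=[12, 2]
8: 0x30 (blk 12, set 0) → VC-HIT  vc=[4, 2]
9: 0xb (blk 2, set 0) → VC-HIT  vc=[4, 12]
10: 0xa (blk 2, set 0) → L1-HIT  vc=[4, 12]
11: 0x12 (blk 4, set 0) → VC-HIT  vc=[2, 12]
12: 0x12 (blk 4, set 0) → L1-HIT  vc=[2, 12]
13: 0x11 (blk 4, set 0) → L1-HIT  vc=[2, 12]
14: 0xb (blk 2, set 0) → VC-HIT  vc=[4, 12]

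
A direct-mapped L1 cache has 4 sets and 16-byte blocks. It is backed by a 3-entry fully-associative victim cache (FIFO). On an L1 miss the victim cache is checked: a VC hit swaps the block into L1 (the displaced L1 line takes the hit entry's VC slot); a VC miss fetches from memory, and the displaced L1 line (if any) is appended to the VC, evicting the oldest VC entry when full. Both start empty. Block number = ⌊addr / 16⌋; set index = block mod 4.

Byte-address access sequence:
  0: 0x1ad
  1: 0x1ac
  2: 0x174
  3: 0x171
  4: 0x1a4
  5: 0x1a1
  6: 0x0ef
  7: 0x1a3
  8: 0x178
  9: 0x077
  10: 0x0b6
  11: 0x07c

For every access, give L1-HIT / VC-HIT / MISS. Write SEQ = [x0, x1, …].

SEQ = [MISS, L1-HIT, MISS, L1-HIT, L1-HIT, L1-HIT, MISS, VC-HIT, L1-HIT, MISS, MISS, VC-HIT]

#0 0x1ad→b26/s2 MISS; vc=[]
#1 0x1ac→b26/s2 L1-HIT; vc=[]
#2 0x174→b23/s3 MISS; vc=[]
#3 0x171→b23/s3 L1-HIT; vc=[]
#4 0x1a4→b26/s2 L1-HIT; vc=[]
#5 0x1a1→b26/s2 L1-HIT; vc=[]
#6 0xef→b14/s2 MISS; vc=[26]
#7 0x1a3→b26/s2 VC-HIT; vc=[14]
#8 0x178→b23/s3 L1-HIT; vc=[14]
#9 0x77→b7/s3 MISS; vc=[14,23]
#10 0xb6→b11/s3 MISS; vc=[14,23,7]
#11 0x7c→b7/s3 VC-HIT; vc=[14,23,11]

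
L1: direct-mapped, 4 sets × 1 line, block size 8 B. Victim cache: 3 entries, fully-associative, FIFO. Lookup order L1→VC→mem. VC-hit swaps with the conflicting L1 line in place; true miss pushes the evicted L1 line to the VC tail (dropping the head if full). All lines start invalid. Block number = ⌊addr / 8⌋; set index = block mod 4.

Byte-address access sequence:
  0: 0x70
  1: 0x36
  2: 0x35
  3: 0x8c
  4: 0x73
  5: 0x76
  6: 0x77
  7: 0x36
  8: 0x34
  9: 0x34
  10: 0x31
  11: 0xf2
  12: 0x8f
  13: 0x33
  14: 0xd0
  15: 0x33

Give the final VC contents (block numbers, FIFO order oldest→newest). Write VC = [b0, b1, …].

VC = [14, 30, 26]

#0 0x70→b14/s2 MISS; vc=[]
#1 0x36→b6/s2 MISS; vc=[14]
#2 0x35→b6/s2 L1-HIT; vc=[14]
#3 0x8c→b17/s1 MISS; vc=[14]
#4 0x73→b14/s2 VC-HIT; vc=[6]
#5 0x76→b14/s2 L1-HIT; vc=[6]
#6 0x77→b14/s2 L1-HIT; vc=[6]
#7 0x36→b6/s2 VC-HIT; vc=[14]
#8 0x34→b6/s2 L1-HIT; vc=[14]
#9 0x34→b6/s2 L1-HIT; vc=[14]
#10 0x31→b6/s2 L1-HIT; vc=[14]
#11 0xf2→b30/s2 MISS; vc=[14,6]
#12 0x8f→b17/s1 L1-HIT; vc=[14,6]
#13 0x33→b6/s2 VC-HIT; vc=[14,30]
#14 0xd0→b26/s2 MISS; vc=[14,30,6]
#15 0x33→b6/s2 VC-HIT; vc=[14,30,26]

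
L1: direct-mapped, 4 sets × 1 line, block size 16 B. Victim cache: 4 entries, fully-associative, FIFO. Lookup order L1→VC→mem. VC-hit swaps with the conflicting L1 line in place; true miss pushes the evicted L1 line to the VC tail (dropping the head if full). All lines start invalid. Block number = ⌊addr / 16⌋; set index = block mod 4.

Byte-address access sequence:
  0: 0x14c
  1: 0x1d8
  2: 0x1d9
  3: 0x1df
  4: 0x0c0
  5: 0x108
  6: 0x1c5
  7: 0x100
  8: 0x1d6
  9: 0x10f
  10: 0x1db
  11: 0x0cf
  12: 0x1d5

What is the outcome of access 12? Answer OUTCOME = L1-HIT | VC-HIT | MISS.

OUTCOME = L1-HIT

0: 0x14c (blk 20, set 0) → MISS  vc=[]
1: 0x1d8 (blk 29, set 1) → MISS  vc=[]
2: 0x1d9 (blk 29, set 1) → L1-HIT  vc=[]
3: 0x1df (blk 29, set 1) → L1-HIT  vc=[]
4: 0xc0 (blk 12, set 0) → MISS  vc=[20]
5: 0x108 (blk 16, set 0) → MISS  vc=[20, 12]
6: 0x1c5 (blk 28, set 0) → MISS  vc=[20, 12, 16]
7: 0x100 (blk 16, set 0) → VC-HIT  vc=[20, 12, 28]
8: 0x1d6 (blk 29, set 1) → L1-HIT  vc=[20, 12, 28]
9: 0x10f (blk 16, set 0) → L1-HIT  vc=[20, 12, 28]
10: 0x1db (blk 29, set 1) → L1-HIT  vc=[20, 12, 28]
11: 0xcf (blk 12, set 0) → VC-HIT  vc=[20, 16, 28]
12: 0x1d5 (blk 29, set 1) → L1-HIT  vc=[20, 16, 28]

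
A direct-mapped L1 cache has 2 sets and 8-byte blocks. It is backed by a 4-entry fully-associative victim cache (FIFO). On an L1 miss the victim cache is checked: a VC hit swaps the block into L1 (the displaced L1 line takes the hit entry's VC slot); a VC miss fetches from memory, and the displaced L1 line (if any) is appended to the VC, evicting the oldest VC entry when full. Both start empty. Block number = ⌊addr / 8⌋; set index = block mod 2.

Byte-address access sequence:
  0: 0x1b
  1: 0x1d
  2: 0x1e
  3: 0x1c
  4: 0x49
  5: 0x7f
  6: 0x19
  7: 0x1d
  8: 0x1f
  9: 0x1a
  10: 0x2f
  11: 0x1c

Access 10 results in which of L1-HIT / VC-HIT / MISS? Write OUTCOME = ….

#0 0x1b→b3/s1 MISS; vc=[]
#1 0x1d→b3/s1 L1-HIT; vc=[]
#2 0x1e→b3/s1 L1-HIT; vc=[]
#3 0x1c→b3/s1 L1-HIT; vc=[]
#4 0x49→b9/s1 MISS; vc=[3]
#5 0x7f→b15/s1 MISS; vc=[3,9]
#6 0x19→b3/s1 VC-HIT; vc=[15,9]
#7 0x1d→b3/s1 L1-HIT; vc=[15,9]
#8 0x1f→b3/s1 L1-HIT; vc=[15,9]
#9 0x1a→b3/s1 L1-HIT; vc=[15,9]
#10 0x2f→b5/s1 MISS; vc=[15,9,3]
#11 0x1c→b3/s1 VC-HIT; vc=[15,9,5]

OUTCOME = MISS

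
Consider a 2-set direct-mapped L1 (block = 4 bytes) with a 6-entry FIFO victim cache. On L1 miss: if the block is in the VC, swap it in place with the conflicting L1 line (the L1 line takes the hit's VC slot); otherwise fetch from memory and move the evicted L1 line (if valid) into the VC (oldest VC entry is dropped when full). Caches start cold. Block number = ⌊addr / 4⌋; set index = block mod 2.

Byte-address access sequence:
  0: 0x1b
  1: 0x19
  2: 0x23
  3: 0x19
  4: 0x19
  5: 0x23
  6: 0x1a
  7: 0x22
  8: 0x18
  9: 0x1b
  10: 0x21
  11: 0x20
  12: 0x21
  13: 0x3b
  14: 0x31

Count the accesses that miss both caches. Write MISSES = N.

MISSES = 4

#0 0x1b→b6/s0 MISS; vc=[]
#1 0x19→b6/s0 L1-HIT; vc=[]
#2 0x23→b8/s0 MISS; vc=[6]
#3 0x19→b6/s0 VC-HIT; vc=[8]
#4 0x19→b6/s0 L1-HIT; vc=[8]
#5 0x23→b8/s0 VC-HIT; vc=[6]
#6 0x1a→b6/s0 VC-HIT; vc=[8]
#7 0x22→b8/s0 VC-HIT; vc=[6]
#8 0x18→b6/s0 VC-HIT; vc=[8]
#9 0x1b→b6/s0 L1-HIT; vc=[8]
#10 0x21→b8/s0 VC-HIT; vc=[6]
#11 0x20→b8/s0 L1-HIT; vc=[6]
#12 0x21→b8/s0 L1-HIT; vc=[6]
#13 0x3b→b14/s0 MISS; vc=[6,8]
#14 0x31→b12/s0 MISS; vc=[6,8,14]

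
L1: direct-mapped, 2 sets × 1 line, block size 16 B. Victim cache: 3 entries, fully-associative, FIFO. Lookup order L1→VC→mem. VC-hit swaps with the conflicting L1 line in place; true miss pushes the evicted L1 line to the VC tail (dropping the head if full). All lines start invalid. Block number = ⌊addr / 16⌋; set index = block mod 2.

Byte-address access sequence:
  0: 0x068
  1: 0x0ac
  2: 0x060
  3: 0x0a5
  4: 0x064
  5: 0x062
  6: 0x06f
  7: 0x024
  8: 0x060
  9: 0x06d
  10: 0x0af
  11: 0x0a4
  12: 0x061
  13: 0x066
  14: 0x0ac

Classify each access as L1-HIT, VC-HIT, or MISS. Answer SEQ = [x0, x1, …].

  [0] addr=0x68 blk=6 s=0: MISS | VC []
  [1] addr=0xac blk=10 s=0: MISS | VC [6]
  [2] addr=0x60 blk=6 s=0: VC-HIT | VC [10]
  [3] addr=0xa5 blk=10 s=0: VC-HIT | VC [6]
  [4] addr=0x64 blk=6 s=0: VC-HIT | VC [10]
  [5] addr=0x62 blk=6 s=0: L1-HIT | VC [10]
  [6] addr=0x6f blk=6 s=0: L1-HIT | VC [10]
  [7] addr=0x24 blk=2 s=0: MISS | VC [10, 6]
  [8] addr=0x60 blk=6 s=0: VC-HIT | VC [10, 2]
  [9] addr=0x6d blk=6 s=0: L1-HIT | VC [10, 2]
  [10] addr=0xaf blk=10 s=0: VC-HIT | VC [6, 2]
  [11] addr=0xa4 blk=10 s=0: L1-HIT | VC [6, 2]
  [12] addr=0x61 blk=6 s=0: VC-HIT | VC [10, 2]
  [13] addr=0x66 blk=6 s=0: L1-HIT | VC [10, 2]
  [14] addr=0xac blk=10 s=0: VC-HIT | VC [6, 2]

SEQ = [MISS, MISS, VC-HIT, VC-HIT, VC-HIT, L1-HIT, L1-HIT, MISS, VC-HIT, L1-HIT, VC-HIT, L1-HIT, VC-HIT, L1-HIT, VC-HIT]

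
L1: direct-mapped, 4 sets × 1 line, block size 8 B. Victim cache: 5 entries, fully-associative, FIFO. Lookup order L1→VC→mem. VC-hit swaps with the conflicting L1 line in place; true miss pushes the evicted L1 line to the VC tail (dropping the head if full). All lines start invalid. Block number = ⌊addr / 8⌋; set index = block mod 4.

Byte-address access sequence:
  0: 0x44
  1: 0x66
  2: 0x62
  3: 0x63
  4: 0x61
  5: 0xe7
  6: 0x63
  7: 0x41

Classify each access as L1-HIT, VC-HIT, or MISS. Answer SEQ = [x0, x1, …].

  [0] addr=0x44 blk=8 s=0: MISS | VC []
  [1] addr=0x66 blk=12 s=0: MISS | VC [8]
  [2] addr=0x62 blk=12 s=0: L1-HIT | VC [8]
  [3] addr=0x63 blk=12 s=0: L1-HIT | VC [8]
  [4] addr=0x61 blk=12 s=0: L1-HIT | VC [8]
  [5] addr=0xe7 blk=28 s=0: MISS | VC [8, 12]
  [6] addr=0x63 blk=12 s=0: VC-HIT | VC [8, 28]
  [7] addr=0x41 blk=8 s=0: VC-HIT | VC [12, 28]

SEQ = [MISS, MISS, L1-HIT, L1-HIT, L1-HIT, MISS, VC-HIT, VC-HIT]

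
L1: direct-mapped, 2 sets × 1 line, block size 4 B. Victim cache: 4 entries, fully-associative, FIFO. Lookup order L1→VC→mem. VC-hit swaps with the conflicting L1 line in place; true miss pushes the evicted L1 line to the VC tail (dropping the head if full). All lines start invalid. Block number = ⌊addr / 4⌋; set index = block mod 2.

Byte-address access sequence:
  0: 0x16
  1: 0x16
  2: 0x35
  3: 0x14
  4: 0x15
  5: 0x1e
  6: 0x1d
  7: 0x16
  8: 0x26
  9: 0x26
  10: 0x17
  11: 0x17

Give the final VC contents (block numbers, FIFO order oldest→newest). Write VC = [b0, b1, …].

  [0] addr=0x16 blk=5 s=1: MISS | VC []
  [1] addr=0x16 blk=5 s=1: L1-HIT | VC []
  [2] addr=0x35 blk=13 s=1: MISS | VC [5]
  [3] addr=0x14 blk=5 s=1: VC-HIT | VC [13]
  [4] addr=0x15 blk=5 s=1: L1-HIT | VC [13]
  [5] addr=0x1e blk=7 s=1: MISS | VC [13, 5]
  [6] addr=0x1d blk=7 s=1: L1-HIT | VC [13, 5]
  [7] addr=0x16 blk=5 s=1: VC-HIT | VC [13, 7]
  [8] addr=0x26 blk=9 s=1: MISS | VC [13, 7, 5]
  [9] addr=0x26 blk=9 s=1: L1-HIT | VC [13, 7, 5]
  [10] addr=0x17 blk=5 s=1: VC-HIT | VC [13, 7, 9]
  [11] addr=0x17 blk=5 s=1: L1-HIT | VC [13, 7, 9]

VC = [13, 7, 9]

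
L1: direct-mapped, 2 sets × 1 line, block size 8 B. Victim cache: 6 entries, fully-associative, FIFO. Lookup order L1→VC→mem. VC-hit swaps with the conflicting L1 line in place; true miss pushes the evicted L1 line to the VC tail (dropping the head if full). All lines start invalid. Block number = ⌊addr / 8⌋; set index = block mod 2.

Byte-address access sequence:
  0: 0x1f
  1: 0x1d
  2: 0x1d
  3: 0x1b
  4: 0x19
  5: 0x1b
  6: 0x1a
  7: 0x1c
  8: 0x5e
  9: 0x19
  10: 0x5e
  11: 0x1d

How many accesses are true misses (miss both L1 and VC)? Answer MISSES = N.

MISSES = 2

0: 0x1f (blk 3, set 1) → MISS  vc=[]
1: 0x1d (blk 3, set 1) → L1-HIT  vc=[]
2: 0x1d (blk 3, set 1) → L1-HIT  vc=[]
3: 0x1b (blk 3, set 1) → L1-HIT  vc=[]
4: 0x19 (blk 3, set 1) → L1-HIT  vc=[]
5: 0x1b (blk 3, set 1) → L1-HIT  vc=[]
6: 0x1a (blk 3, set 1) → L1-HIT  vc=[]
7: 0x1c (blk 3, set 1) → L1-HIT  vc=[]
8: 0x5e (blk 11, set 1) → MISS  vc=[3]
9: 0x19 (blk 3, set 1) → VC-HIT  vc=[11]
10: 0x5e (blk 11, set 1) → VC-HIT  vc=[3]
11: 0x1d (blk 3, set 1) → VC-HIT  vc=[11]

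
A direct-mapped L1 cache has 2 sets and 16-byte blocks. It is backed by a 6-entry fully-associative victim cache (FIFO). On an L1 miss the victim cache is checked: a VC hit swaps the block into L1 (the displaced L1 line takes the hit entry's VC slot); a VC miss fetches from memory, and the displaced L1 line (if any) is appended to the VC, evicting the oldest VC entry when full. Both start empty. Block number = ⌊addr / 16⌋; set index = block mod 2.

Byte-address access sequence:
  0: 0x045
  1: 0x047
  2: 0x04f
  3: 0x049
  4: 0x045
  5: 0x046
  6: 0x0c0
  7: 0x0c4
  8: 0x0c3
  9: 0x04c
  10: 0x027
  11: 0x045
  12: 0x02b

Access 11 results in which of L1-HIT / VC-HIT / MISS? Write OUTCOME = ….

#0 0x45→b4/s0 MISS; vc=[]
#1 0x47→b4/s0 L1-HIT; vc=[]
#2 0x4f→b4/s0 L1-HIT; vc=[]
#3 0x49→b4/s0 L1-HIT; vc=[]
#4 0x45→b4/s0 L1-HIT; vc=[]
#5 0x46→b4/s0 L1-HIT; vc=[]
#6 0xc0→b12/s0 MISS; vc=[4]
#7 0xc4→b12/s0 L1-HIT; vc=[4]
#8 0xc3→b12/s0 L1-HIT; vc=[4]
#9 0x4c→b4/s0 VC-HIT; vc=[12]
#10 0x27→b2/s0 MISS; vc=[12,4]
#11 0x45→b4/s0 VC-HIT; vc=[12,2]
#12 0x2b→b2/s0 VC-HIT; vc=[12,4]

OUTCOME = VC-HIT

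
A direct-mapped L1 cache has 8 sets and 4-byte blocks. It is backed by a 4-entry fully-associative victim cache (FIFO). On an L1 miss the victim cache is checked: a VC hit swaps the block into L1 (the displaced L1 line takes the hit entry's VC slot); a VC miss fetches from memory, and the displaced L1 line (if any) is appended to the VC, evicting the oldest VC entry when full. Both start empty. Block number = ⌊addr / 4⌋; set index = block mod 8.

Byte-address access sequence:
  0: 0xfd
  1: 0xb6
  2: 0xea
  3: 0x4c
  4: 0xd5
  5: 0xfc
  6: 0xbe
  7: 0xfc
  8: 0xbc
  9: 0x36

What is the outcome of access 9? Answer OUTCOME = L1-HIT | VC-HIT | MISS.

OUTCOME = MISS

  [0] addr=0xfd blk=63 s=7: MISS | VC []
  [1] addr=0xb6 blk=45 s=5: MISS | VC []
  [2] addr=0xea blk=58 s=2: MISS | VC []
  [3] addr=0x4c blk=19 s=3: MISS | VC []
  [4] addr=0xd5 blk=53 s=5: MISS | VC [45]
  [5] addr=0xfc blk=63 s=7: L1-HIT | VC [45]
  [6] addr=0xbe blk=47 s=7: MISS | VC [45, 63]
  [7] addr=0xfc blk=63 s=7: VC-HIT | VC [45, 47]
  [8] addr=0xbc blk=47 s=7: VC-HIT | VC [45, 63]
  [9] addr=0x36 blk=13 s=5: MISS | VC [45, 63, 53]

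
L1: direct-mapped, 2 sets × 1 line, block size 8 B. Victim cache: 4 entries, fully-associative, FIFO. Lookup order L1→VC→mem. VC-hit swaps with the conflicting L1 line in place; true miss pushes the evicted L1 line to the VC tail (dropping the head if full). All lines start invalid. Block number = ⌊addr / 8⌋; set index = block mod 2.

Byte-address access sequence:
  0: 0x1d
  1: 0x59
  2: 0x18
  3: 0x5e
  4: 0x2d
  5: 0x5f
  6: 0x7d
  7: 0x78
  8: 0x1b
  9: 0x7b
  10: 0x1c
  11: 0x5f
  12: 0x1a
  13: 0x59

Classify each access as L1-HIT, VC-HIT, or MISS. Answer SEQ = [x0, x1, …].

SEQ = [MISS, MISS, VC-HIT, VC-HIT, MISS, VC-HIT, MISS, L1-HIT, VC-HIT, VC-HIT, VC-HIT, VC-HIT, VC-HIT, VC-HIT]

#0 0x1d→b3/s1 MISS; vc=[]
#1 0x59→b11/s1 MISS; vc=[3]
#2 0x18→b3/s1 VC-HIT; vc=[11]
#3 0x5e→b11/s1 VC-HIT; vc=[3]
#4 0x2d→b5/s1 MISS; vc=[3,11]
#5 0x5f→b11/s1 VC-HIT; vc=[3,5]
#6 0x7d→b15/s1 MISS; vc=[3,5,11]
#7 0x78→b15/s1 L1-HIT; vc=[3,5,11]
#8 0x1b→b3/s1 VC-HIT; vc=[15,5,11]
#9 0x7b→b15/s1 VC-HIT; vc=[3,5,11]
#10 0x1c→b3/s1 VC-HIT; vc=[15,5,11]
#11 0x5f→b11/s1 VC-HIT; vc=[15,5,3]
#12 0x1a→b3/s1 VC-HIT; vc=[15,5,11]
#13 0x59→b11/s1 VC-HIT; vc=[15,5,3]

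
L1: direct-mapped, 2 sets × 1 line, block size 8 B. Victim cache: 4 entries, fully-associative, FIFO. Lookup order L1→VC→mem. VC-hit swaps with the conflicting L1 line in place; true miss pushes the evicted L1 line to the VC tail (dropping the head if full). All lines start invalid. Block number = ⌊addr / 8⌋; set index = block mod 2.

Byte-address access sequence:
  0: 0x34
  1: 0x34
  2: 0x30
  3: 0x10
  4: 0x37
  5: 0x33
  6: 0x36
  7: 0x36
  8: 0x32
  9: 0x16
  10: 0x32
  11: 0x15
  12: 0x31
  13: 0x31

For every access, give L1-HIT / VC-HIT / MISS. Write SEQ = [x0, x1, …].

SEQ = [MISS, L1-HIT, L1-HIT, MISS, VC-HIT, L1-HIT, L1-HIT, L1-HIT, L1-HIT, VC-HIT, VC-HIT, VC-HIT, VC-HIT, L1-HIT]

  [0] addr=0x34 blk=6 s=0: MISS | VC []
  [1] addr=0x34 blk=6 s=0: L1-HIT | VC []
  [2] addr=0x30 blk=6 s=0: L1-HIT | VC []
  [3] addr=0x10 blk=2 s=0: MISS | VC [6]
  [4] addr=0x37 blk=6 s=0: VC-HIT | VC [2]
  [5] addr=0x33 blk=6 s=0: L1-HIT | VC [2]
  [6] addr=0x36 blk=6 s=0: L1-HIT | VC [2]
  [7] addr=0x36 blk=6 s=0: L1-HIT | VC [2]
  [8] addr=0x32 blk=6 s=0: L1-HIT | VC [2]
  [9] addr=0x16 blk=2 s=0: VC-HIT | VC [6]
  [10] addr=0x32 blk=6 s=0: VC-HIT | VC [2]
  [11] addr=0x15 blk=2 s=0: VC-HIT | VC [6]
  [12] addr=0x31 blk=6 s=0: VC-HIT | VC [2]
  [13] addr=0x31 blk=6 s=0: L1-HIT | VC [2]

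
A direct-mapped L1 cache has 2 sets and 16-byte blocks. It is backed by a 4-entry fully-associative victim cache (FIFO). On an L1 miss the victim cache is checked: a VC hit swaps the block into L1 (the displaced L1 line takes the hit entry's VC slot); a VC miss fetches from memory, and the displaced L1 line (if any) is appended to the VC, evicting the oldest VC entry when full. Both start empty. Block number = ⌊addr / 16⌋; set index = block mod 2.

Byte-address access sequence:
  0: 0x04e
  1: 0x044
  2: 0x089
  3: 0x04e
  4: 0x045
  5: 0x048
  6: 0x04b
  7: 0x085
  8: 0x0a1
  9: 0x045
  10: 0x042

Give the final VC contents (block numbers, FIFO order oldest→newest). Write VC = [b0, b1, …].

  [0] addr=0x4e blk=4 s=0: MISS | VC []
  [1] addr=0x44 blk=4 s=0: L1-HIT | VC []
  [2] addr=0x89 blk=8 s=0: MISS | VC [4]
  [3] addr=0x4e blk=4 s=0: VC-HIT | VC [8]
  [4] addr=0x45 blk=4 s=0: L1-HIT | VC [8]
  [5] addr=0x48 blk=4 s=0: L1-HIT | VC [8]
  [6] addr=0x4b blk=4 s=0: L1-HIT | VC [8]
  [7] addr=0x85 blk=8 s=0: VC-HIT | VC [4]
  [8] addr=0xa1 blk=10 s=0: MISS | VC [4, 8]
  [9] addr=0x45 blk=4 s=0: VC-HIT | VC [10, 8]
  [10] addr=0x42 blk=4 s=0: L1-HIT | VC [10, 8]

VC = [10, 8]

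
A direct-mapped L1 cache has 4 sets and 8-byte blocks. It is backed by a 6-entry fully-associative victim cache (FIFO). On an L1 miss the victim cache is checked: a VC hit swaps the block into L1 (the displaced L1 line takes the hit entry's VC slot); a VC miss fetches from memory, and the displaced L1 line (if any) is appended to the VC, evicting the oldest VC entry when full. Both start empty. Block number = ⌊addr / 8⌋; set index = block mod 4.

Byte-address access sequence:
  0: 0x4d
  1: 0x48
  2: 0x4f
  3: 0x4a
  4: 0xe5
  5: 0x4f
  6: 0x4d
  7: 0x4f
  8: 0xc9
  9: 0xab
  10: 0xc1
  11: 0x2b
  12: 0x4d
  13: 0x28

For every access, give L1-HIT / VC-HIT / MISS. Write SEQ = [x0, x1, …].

#0 0x4d→b9/s1 MISS; vc=[]
#1 0x48→b9/s1 L1-HIT; vc=[]
#2 0x4f→b9/s1 L1-HIT; vc=[]
#3 0x4a→b9/s1 L1-HIT; vc=[]
#4 0xe5→b28/s0 MISS; vc=[]
#5 0x4f→b9/s1 L1-HIT; vc=[]
#6 0x4d→b9/s1 L1-HIT; vc=[]
#7 0x4f→b9/s1 L1-HIT; vc=[]
#8 0xc9→b25/s1 MISS; vc=[9]
#9 0xab→b21/s1 MISS; vc=[9,25]
#10 0xc1→b24/s0 MISS; vc=[9,25,28]
#11 0x2b→b5/s1 MISS; vc=[9,25,28,21]
#12 0x4d→b9/s1 VC-HIT; vc=[5,25,28,21]
#13 0x28→b5/s1 VC-HIT; vc=[9,25,28,21]

SEQ = [MISS, L1-HIT, L1-HIT, L1-HIT, MISS, L1-HIT, L1-HIT, L1-HIT, MISS, MISS, MISS, MISS, VC-HIT, VC-HIT]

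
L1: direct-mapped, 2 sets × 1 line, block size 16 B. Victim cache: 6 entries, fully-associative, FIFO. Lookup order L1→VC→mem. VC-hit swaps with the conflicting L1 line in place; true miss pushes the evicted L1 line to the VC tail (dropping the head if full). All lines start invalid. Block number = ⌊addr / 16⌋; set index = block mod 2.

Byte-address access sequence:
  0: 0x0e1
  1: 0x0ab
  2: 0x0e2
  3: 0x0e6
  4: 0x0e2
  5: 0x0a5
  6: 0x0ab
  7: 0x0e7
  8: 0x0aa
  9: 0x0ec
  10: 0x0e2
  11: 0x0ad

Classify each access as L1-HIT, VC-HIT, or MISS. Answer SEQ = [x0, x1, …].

#0 0xe1→b14/s0 MISS; vc=[]
#1 0xab→b10/s0 MISS; vc=[14]
#2 0xe2→b14/s0 VC-HIT; vc=[10]
#3 0xe6→b14/s0 L1-HIT; vc=[10]
#4 0xe2→b14/s0 L1-HIT; vc=[10]
#5 0xa5→b10/s0 VC-HIT; vc=[14]
#6 0xab→b10/s0 L1-HIT; vc=[14]
#7 0xe7→b14/s0 VC-HIT; vc=[10]
#8 0xaa→b10/s0 VC-HIT; vc=[14]
#9 0xec→b14/s0 VC-HIT; vc=[10]
#10 0xe2→b14/s0 L1-HIT; vc=[10]
#11 0xad→b10/s0 VC-HIT; vc=[14]

SEQ = [MISS, MISS, VC-HIT, L1-HIT, L1-HIT, VC-HIT, L1-HIT, VC-HIT, VC-HIT, VC-HIT, L1-HIT, VC-HIT]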